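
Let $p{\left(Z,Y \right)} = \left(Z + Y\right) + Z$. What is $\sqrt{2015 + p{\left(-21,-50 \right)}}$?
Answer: $\sqrt{1923} \approx 43.852$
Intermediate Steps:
$p{\left(Z,Y \right)} = Y + 2 Z$ ($p{\left(Z,Y \right)} = \left(Y + Z\right) + Z = Y + 2 Z$)
$\sqrt{2015 + p{\left(-21,-50 \right)}} = \sqrt{2015 + \left(-50 + 2 \left(-21\right)\right)} = \sqrt{2015 - 92} = \sqrt{1923}$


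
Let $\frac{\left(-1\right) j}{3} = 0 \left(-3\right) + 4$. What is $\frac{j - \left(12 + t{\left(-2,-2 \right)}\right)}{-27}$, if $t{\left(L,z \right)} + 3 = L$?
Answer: $\frac{19}{27} \approx 0.7037$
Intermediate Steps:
$t{\left(L,z \right)} = -3 + L$
$j = -12$ ($j = - 3 \left(0 \left(-3\right) + 4\right) = - 3 \left(0 + 4\right) = \left(-3\right) 4 = -12$)
$\frac{j - \left(12 + t{\left(-2,-2 \right)}\right)}{-27} = \frac{-12 - 7}{-27} = - \frac{-12 - 7}{27} = \left(- \frac{1}{27}\right) \left(-19\right) = \frac{19}{27}$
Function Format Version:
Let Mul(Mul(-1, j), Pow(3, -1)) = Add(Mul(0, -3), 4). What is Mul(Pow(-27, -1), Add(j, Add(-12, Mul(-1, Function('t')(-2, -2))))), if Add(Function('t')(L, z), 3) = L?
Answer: Rational(19, 27) ≈ 0.70370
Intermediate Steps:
Function('t')(L, z) = Add(-3, L)
j = -12 (j = Mul(-3, Add(Mul(0, -3), 4)) = Mul(-3, Add(0, 4)) = Mul(-3, 4) = -12)
Mul(Pow(-27, -1), Add(j, Add(-12, Mul(-1, Function('t')(-2, -2))))) = Mul(Pow(-27, -1), Add(-12, Add(-12, Mul(-1, Add(-3, -2))))) = Mul(Rational(-1, 27), Add(-12, Add(-12, Mul(-1, -5)))) = Mul(Rational(-1, 27), Add(-12, Add(-12, 5))) = Mul(Rational(-1, 27), Add(-12, -7)) = Mul(Rational(-1, 27), -19) = Rational(19, 27)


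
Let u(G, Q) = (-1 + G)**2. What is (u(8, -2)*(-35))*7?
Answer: -12005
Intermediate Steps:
(u(8, -2)*(-35))*7 = ((-1 + 8)**2*(-35))*7 = (7**2*(-35))*7 = (49*(-35))*7 = -1715*7 = -12005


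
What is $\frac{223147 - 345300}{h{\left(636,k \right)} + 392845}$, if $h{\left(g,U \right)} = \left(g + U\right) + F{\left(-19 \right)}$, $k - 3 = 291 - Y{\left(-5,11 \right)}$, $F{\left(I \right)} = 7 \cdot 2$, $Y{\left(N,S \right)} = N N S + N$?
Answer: $- \frac{122153}{393519} \approx -0.31041$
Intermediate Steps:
$Y{\left(N,S \right)} = N + S N^{2}$ ($Y{\left(N,S \right)} = N^{2} S + N = S N^{2} + N = N + S N^{2}$)
$F{\left(I \right)} = 14$
$k = 24$ ($k = 3 + \left(291 - - 5 \left(1 - 55\right)\right) = 3 + \left(291 - \left(-5\right) \left(-54\right)\right) = 3 + \left(291 - 270\right) = 3 + 21 = 24$)
$h{\left(g,U \right)} = 14 + U + g$ ($h{\left(g,U \right)} = \left(g + U\right) + 14 = \left(U + g\right) + 14 = 14 + U + g$)
$\frac{223147 - 345300}{h{\left(636,k \right)} + 392845} = \frac{223147 - 345300}{\left(14 + 24 + 636\right) + 392845} = - \frac{122153}{674 + 392845} = - \frac{122153}{393519}$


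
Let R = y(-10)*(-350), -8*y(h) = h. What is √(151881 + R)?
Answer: √605774/2 ≈ 389.16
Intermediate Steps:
y(h) = -h/8
R = -875/2 (R = -⅛*(-10)*(-350) = (5/4)*(-350) = -875/2 ≈ -437.50)
√(151881 + R) = √(151881 - 875/2) = √(302887/2) = √605774/2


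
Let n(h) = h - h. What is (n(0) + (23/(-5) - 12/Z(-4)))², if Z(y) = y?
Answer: 64/25 ≈ 2.5600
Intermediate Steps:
n(h) = 0
(n(0) + (23/(-5) - 12/Z(-4)))² = (0 + (23/(-5) - 12/(-4)))² = (0 + (23*(-⅕) - 12*(-¼)))² = (0 + (-23/5 + 3))² = (0 - 8/5)² = (-8/5)² = 64/25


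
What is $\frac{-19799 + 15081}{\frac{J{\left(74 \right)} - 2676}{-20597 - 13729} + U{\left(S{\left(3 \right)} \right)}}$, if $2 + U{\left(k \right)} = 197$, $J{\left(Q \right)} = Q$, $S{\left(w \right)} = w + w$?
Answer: $- \frac{5783931}{239149} \approx -24.185$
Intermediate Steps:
$S{\left(w \right)} = 2 w$
$U{\left(k \right)} = 195$ ($U{\left(k \right)} = -2 + 197 = 195$)
$\frac{-19799 + 15081}{\frac{J{\left(74 \right)} - 2676}{-20597 - 13729} + U{\left(S{\left(3 \right)} \right)}} = \frac{-19799 + 15081}{\frac{74 - 2676}{-20597 - 13729} + 195} = - \frac{4718}{- \frac{2602}{-34326} + 195} = - \frac{4718}{\left(-2602\right) \left(- \frac{1}{34326}\right) + 195} = - \frac{4718}{\frac{1301}{17163} + 195} = - \frac{4718}{\frac{3348086}{17163}} = \left(-4718\right) \frac{17163}{3348086} = - \frac{5783931}{239149}$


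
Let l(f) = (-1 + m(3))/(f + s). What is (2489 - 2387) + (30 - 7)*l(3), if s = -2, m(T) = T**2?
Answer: 286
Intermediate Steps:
l(f) = 8/(-2 + f) (l(f) = (-1 + 3**2)/(f - 2) = (-1 + 9)/(-2 + f) = 8/(-2 + f))
(2489 - 2387) + (30 - 7)*l(3) = (2489 - 2387) + (30 - 7)*(8/(-2 + 3)) = 102 + 23*(8/1) = 102 + 23*(8*1) = 102 + 23*8 = 102 + 184 = 286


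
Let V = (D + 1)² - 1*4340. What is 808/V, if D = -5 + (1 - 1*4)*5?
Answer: -808/3979 ≈ -0.20307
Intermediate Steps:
D = -20 (D = -5 + (1 - 4)*5 = -5 - 3*5 = -5 - 15 = -20)
V = -3979 (V = (-20 + 1)² - 1*4340 = (-19)² - 4340 = 361 - 4340 = -3979)
808/V = 808/(-3979) = 808*(-1/3979) = -808/3979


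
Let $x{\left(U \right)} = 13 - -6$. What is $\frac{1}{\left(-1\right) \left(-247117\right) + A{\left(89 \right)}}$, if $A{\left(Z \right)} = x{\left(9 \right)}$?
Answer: $\frac{1}{247136} \approx 4.0464 \cdot 10^{-6}$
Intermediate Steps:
$x{\left(U \right)} = 19$ ($x{\left(U \right)} = 13 + 6 = 19$)
$A{\left(Z \right)} = 19$
$\frac{1}{\left(-1\right) \left(-247117\right) + A{\left(89 \right)}} = \frac{1}{\left(-1\right) \left(-247117\right) + 19} = \frac{1}{247117 + 19} = \frac{1}{247136}$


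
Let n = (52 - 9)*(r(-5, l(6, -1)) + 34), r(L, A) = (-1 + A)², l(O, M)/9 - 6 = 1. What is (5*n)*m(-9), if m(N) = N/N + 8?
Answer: 7503930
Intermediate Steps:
l(O, M) = 63 (l(O, M) = 54 + 9*1 = 54 + 9 = 63)
m(N) = 9 (m(N) = 1 + 8 = 9)
n = 166754 (n = (52 - 9)*((-1 + 63)² + 34) = 43*(62² + 34) = 43*(3844 + 34) = 43*3878 = 166754)
(5*n)*m(-9) = (5*166754)*9 = 833770*9 = 7503930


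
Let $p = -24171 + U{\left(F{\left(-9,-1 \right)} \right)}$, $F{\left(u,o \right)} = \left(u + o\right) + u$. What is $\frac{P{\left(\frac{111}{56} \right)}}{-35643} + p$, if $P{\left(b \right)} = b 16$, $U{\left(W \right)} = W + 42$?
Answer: $- \frac{2008316790}{83167} \approx -24148.0$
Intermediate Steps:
$F{\left(u,o \right)} = o + 2 u$ ($F{\left(u,o \right)} = \left(o + u\right) + u = o + 2 u$)
$U{\left(W \right)} = 42 + W$
$P{\left(b \right)} = 16 b$
$p = -24148$ ($p = -24171 + \left(42 + \left(-1 + 2 \left(-9\right)\right)\right) = -24171 + \left(42 - 19\right) = -24171 + 23 = -24148$)
$\frac{P{\left(\frac{111}{56} \right)}}{-35643} + p = \frac{16 \cdot \frac{111}{56}}{-35643} - 24148 = 16 \cdot 111 \cdot \frac{1}{56} \left(- \frac{1}{35643}\right) - 24148 = 16 \cdot \frac{111}{56} \left(- \frac{1}{35643}\right) - 24148 = \frac{222}{7} \left(- \frac{1}{35643}\right) - 24148 = - \frac{74}{83167} - 24148 = - \frac{2008316790}{83167}$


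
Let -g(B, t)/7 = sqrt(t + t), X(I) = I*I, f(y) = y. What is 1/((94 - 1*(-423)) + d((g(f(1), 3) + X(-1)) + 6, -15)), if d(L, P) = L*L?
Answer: 215/170494 + 49*sqrt(6)/340988 ≈ 0.0016130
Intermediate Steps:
X(I) = I**2
g(B, t) = -7*sqrt(2)*sqrt(t) (g(B, t) = -7*sqrt(t + t) = -7*sqrt(2)*sqrt(t))
d(L, P) = L**2
1/((94 - 1*(-423)) + d((g(f(1), 3) + X(-1)) + 6, -15)) = 1/((94 - 1*(-423)) + ((-7*sqrt(2)*sqrt(3) + (-1)**2) + 6)**2) = 1/((94 + 423) + ((-7*sqrt(6) + 1) + 6)**2) = 1/(517 + ((1 - 7*sqrt(6)) + 6)**2) = 1/(517 + (7 - 7*sqrt(6))**2)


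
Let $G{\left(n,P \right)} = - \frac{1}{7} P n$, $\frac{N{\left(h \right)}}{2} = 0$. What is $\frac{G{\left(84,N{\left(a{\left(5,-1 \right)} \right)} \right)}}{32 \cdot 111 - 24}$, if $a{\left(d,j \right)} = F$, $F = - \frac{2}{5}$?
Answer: $0$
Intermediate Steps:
$F = - \frac{2}{5}$ ($F = \left(-2\right) \frac{1}{5} = - \frac{2}{5} \approx -0.4$)
$a{\left(d,j \right)} = - \frac{2}{5}$
$N{\left(h \right)} = 0$ ($N{\left(h \right)} = 2 \cdot 0 = 0$)
$G{\left(n,P \right)} = - \frac{P n}{7}$ ($G{\left(n,P \right)} = \left(-1\right) \frac{1}{7} P n = - \frac{P}{7} n = - \frac{P n}{7}$)
$\frac{G{\left(84,N{\left(a{\left(5,-1 \right)} \right)} \right)}}{32 \cdot 111 - 24} = \frac{\left(- \frac{1}{7}\right) 0 \cdot 84}{32 \cdot 111 - 24} = \frac{0}{3552 - 24} = \frac{0}{3528} = 0 \cdot \frac{1}{3528} = 0$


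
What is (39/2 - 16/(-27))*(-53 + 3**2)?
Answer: -23870/27 ≈ -884.07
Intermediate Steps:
(39/2 - 16/(-27))*(-53 + 3**2) = (39*(1/2) - 16*(-1/27))*(-53 + 9) = (39/2 + 16/27)*(-44) = (1085/54)*(-44) = -23870/27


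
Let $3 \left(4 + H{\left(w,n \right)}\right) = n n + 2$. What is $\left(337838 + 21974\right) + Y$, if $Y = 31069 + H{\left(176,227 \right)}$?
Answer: $408054$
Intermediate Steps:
$H{\left(w,n \right)} = - \frac{10}{3} + \frac{n^{2}}{3}$ ($H{\left(w,n \right)} = -4 + \frac{n n + 2}{3} = -4 + \frac{n^{2} + 2}{3} = -4 + \frac{2 + n^{2}}{3} = -4 + \left(\frac{2}{3} + \frac{n^{2}}{3}\right) = - \frac{10}{3} + \frac{n^{2}}{3}$)
$Y = 48242$ ($Y = 31069 - \left(\frac{10}{3} - \frac{227^{2}}{3}\right) = 31069 + \left(- \frac{10}{3} + \frac{1}{3} \cdot 51529\right) = 31069 + \left(- \frac{10}{3} + \frac{51529}{3}\right) = 31069 + 17173 = 48242$)
$\left(337838 + 21974\right) + Y = \left(337838 + 21974\right) + 48242 = 359812 + 48242 = 408054$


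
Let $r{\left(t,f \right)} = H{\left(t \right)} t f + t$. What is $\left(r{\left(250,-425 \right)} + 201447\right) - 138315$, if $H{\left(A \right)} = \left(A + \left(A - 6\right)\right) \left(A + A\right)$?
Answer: $-26243686618$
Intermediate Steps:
$H{\left(A \right)} = 2 A \left(-6 + 2 A\right)$ ($H{\left(A \right)} = \left(A + \left(A - 6\right)\right) 2 A = \left(A + \left(-6 + A\right)\right) 2 A = \left(-6 + 2 A\right) 2 A = 2 A \left(-6 + 2 A\right)$)
$r{\left(t,f \right)} = t + 4 f t^{2} \left(-3 + t\right)$ ($r{\left(t,f \right)} = 4 t \left(-3 + t\right) t f + t = 4 t^{2} \left(-3 + t\right) f + t = 4 f t^{2} \left(-3 + t\right) + t = t + 4 f t^{2} \left(-3 + t\right)$)
$\left(r{\left(250,-425 \right)} + 201447\right) - 138315 = \left(250 \left(1 + 4 \left(-425\right) 250 \left(-3 + 250\right)\right) + 201447\right) - 138315 = \left(250 \left(1 + 4 \left(-425\right) 250 \cdot 247\right) + 201447\right) - 138315 = \left(250 \left(1 - 104975000\right) + 201447\right) - 138315 = \left(250 \left(-104974999\right) + 201447\right) - 138315 = \left(-26243749750 + 201447\right) - 138315 = -26243548303 - 138315 = -26243686618$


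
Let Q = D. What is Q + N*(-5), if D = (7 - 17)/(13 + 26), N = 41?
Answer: -8005/39 ≈ -205.26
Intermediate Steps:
D = -10/39 ≈ -0.25641
Q = -10/39 ≈ -0.25641
Q + N*(-5) = -10/39 + 41*(-5) = -10/39 - 205 = -8005/39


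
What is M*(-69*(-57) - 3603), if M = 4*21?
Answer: 27720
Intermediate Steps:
M = 84
M*(-69*(-57) - 3603) = 84*(-69*(-57) - 3603) = 84*(3933 - 3603) = 84*330 = 27720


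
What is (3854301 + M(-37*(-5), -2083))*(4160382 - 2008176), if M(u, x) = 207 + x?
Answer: 8291212199550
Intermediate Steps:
(3854301 + M(-37*(-5), -2083))*(4160382 - 2008176) = (3854301 + (207 - 2083))*(4160382 - 2008176) = (3854301 - 1876)*2152206 = 3852425*2152206 = 8291212199550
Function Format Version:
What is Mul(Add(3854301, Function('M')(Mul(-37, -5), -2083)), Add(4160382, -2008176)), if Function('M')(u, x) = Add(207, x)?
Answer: 8291212199550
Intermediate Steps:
Mul(Add(3854301, Function('M')(Mul(-37, -5), -2083)), Add(4160382, -2008176)) = Mul(Add(3854301, Add(207, -2083)), Add(4160382, -2008176)) = Mul(Add(3854301, -1876), 2152206) = Mul(3852425, 2152206) = 8291212199550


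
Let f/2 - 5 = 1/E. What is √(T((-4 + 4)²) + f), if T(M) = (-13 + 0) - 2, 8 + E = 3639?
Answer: 3*I*√7323727/3631 ≈ 2.2359*I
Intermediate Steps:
E = 3631 (E = -8 + 3639 = 3631)
T(M) = -15 (T(M) = -13 - 2 = -15)
f = 36312/3631 (f = 10 + 2/3631 = 36312/3631 ≈ 10.001)
√(T((-4 + 4)²) + f) = √(-15 + 36312/3631) = √(-18153/3631) = 3*I*√7323727/3631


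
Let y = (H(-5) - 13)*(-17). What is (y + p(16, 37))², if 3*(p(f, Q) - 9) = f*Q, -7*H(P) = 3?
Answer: 83302129/441 ≈ 1.8889e+5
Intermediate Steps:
H(P) = -3/7 (H(P) = -⅐*3 = -3/7)
p(f, Q) = 9 + Q*f/3 (p(f, Q) = 9 + (f*Q)/3 = 9 + (Q*f)/3 = 9 + Q*f/3)
y = 1598/7 (y = (-3/7 - 13)*(-17) = -94/7*(-17) = 1598/7 ≈ 228.29)
(y + p(16, 37))² = (1598/7 + (9 + (⅓)*37*16))² = (1598/7 + (9 + 592/3))² = (1598/7 + 619/3)² = (9127/21)² = 83302129/441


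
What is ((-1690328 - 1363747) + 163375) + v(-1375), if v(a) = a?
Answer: -2892075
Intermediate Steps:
((-1690328 - 1363747) + 163375) + v(-1375) = ((-1690328 - 1363747) + 163375) - 1375 = (-3054075 + 163375) - 1375 = -2890700 - 1375 = -2892075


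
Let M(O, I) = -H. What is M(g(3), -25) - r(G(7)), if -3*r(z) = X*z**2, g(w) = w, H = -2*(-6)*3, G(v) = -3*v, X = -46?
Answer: -6798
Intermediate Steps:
H = 36 (H = 12*3 = 36)
M(O, I) = -36 (M(O, I) = -1*36 = -36)
r(z) = 46*z**2/3 (r(z) = -(-46)*z**2/3 = 46*z**2/3)
M(g(3), -25) - r(G(7)) = -36 - 46*(-3*7)**2/3 = -36 - 46*(-21)**2/3 = -36 - 46*441/3 = -36 - 1*6762 = -36 - 6762 = -6798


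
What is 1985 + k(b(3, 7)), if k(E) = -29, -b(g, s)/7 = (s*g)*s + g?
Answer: 1956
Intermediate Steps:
b(g, s) = -7*g - 7*g*s² (b(g, s) = -7*((s*g)*s + g) = -7*((g*s)*s + g) = -7*(g*s² + g) = -7*(g + g*s²) = -7*g - 7*g*s²)
1985 + k(b(3, 7)) = 1985 - 29 = 1956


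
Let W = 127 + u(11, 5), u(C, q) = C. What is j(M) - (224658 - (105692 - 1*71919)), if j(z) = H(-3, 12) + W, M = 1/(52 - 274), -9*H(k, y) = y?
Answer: -572245/3 ≈ -1.9075e+5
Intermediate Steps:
H(k, y) = -y/9
W = 138 (W = 127 + 11 = 138)
M = -1/222 (M = 1/(-222) = -1/222 ≈ -0.0045045)
j(z) = 410/3 (j(z) = -⅑*12 + 138 = -4/3 + 138 = 410/3)
j(M) - (224658 - (105692 - 1*71919)) = 410/3 - (224658 - (105692 - 1*71919)) = 410/3 - (224658 - (105692 - 71919)) = 410/3 - (224658 - 1*33773) = 410/3 - (224658 - 33773) = 410/3 - 1*190885 = 410/3 - 190885 = -572245/3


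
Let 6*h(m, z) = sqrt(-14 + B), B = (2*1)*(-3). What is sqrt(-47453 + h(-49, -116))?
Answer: sqrt(-427077 + 3*I*sqrt(5))/3 ≈ 0.0017108 + 217.84*I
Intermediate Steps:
B = -6 (B = 2*(-3) = -6)
h(m, z) = I*sqrt(5)/3 (h(m, z) = sqrt(-14 - 6)/6 = sqrt(-20)/6 = (2*I*sqrt(5))/6 = I*sqrt(5)/3)
sqrt(-47453 + h(-49, -116)) = sqrt(-47453 + I*sqrt(5)/3)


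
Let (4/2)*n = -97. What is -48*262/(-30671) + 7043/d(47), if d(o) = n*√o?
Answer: 12576/30671 - 14086*√47/4559 ≈ -20.772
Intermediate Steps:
n = -97/2 (n = (½)*(-97) = -97/2 ≈ -48.500)
d(o) = -97*√o/2
-48*262/(-30671) + 7043/d(47) = -48*262/(-30671) + 7043/((-97*√47/2)) = -12576*(-1/30671) + 7043*(-2*√47/4559) = 12576/30671 - 14086*√47/4559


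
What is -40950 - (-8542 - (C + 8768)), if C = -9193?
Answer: -32833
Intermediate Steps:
-40950 - (-8542 - (C + 8768)) = -40950 - (-8542 - (-9193 + 8768)) = -40950 - (-8542 - 1*(-425)) = -40950 - (-8542 + 425) = -40950 - 1*(-8117) = -40950 + 8117 = -32833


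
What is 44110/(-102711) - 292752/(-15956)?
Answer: 7341257878/409714179 ≈ 17.918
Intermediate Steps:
44110/(-102711) - 292752/(-15956) = 44110*(-1/102711) - 292752*(-1/15956) = -44110/102711 + 73188/3989 = 7341257878/409714179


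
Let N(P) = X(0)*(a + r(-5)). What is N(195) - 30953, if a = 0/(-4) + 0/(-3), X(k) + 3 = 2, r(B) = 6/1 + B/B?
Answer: -30960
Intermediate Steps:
r(B) = 7 (r(B) = 6*1 + 1 = 6 + 1 = 7)
X(k) = -1 (X(k) = -3 + 2 = -1)
a = 0 (a = 0*(-1/4) + 0*(-1/3) = 0 + 0 = 0)
N(P) = -7 (N(P) = -(0 + 7) = -1*7 = -7)
N(195) - 30953 = -7 - 30953 = -30960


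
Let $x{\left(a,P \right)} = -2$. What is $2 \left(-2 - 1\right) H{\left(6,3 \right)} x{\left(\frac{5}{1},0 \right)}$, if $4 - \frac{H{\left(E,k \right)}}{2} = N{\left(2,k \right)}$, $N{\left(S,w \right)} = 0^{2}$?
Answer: $96$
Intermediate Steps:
$N{\left(S,w \right)} = 0$
$H{\left(E,k \right)} = 8$ ($H{\left(E,k \right)} = 8 - 0 = 8 + 0 = 8$)
$2 \left(-2 - 1\right) H{\left(6,3 \right)} x{\left(\frac{5}{1},0 \right)} = 2 \left(-2 - 1\right) 8 \left(-2\right) = 2 \left(-3\right) 8 \left(-2\right) = \left(-6\right) 8 \left(-2\right) = \left(-48\right) \left(-2\right) = 96$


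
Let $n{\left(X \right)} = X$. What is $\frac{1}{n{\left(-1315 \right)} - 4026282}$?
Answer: $- \frac{1}{4027597} \approx -2.4829 \cdot 10^{-7}$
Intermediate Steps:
$\frac{1}{n{\left(-1315 \right)} - 4026282} = \frac{1}{-1315 - 4026282} = \frac{1}{-4027597} = - \frac{1}{4027597}$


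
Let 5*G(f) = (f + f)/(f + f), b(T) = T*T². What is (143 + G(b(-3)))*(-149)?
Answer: -106684/5 ≈ -21337.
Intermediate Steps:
b(T) = T³
G(f) = ⅕ (G(f) = ((f + f)/(f + f))/5 = ((2*f)/((2*f)))/5 = ((2*f)*(1/(2*f)))/5 = (⅕)*1 = ⅕)
(143 + G(b(-3)))*(-149) = (143 + ⅕)*(-149) = (716/5)*(-149) = -106684/5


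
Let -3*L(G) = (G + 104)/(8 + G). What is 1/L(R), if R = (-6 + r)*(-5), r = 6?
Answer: -3/13 ≈ -0.23077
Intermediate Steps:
R = 0 (R = (-6 + 6)*(-5) = 0*(-5) = 0)
L(G) = -(104 + G)/(3*(8 + G)) (L(G) = -(G + 104)/(3*(8 + G)) = -(104 + G)/(3*(8 + G)))
1/L(R) = 1/((-104 - 1*0)/(3*(8 + 0))) = 1/((⅓)*(-104 + 0)/8) = 1/((⅓)*(⅛)*(-104)) = 1/(-13/3) = -3/13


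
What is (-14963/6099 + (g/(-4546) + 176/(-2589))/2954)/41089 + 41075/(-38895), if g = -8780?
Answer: -1988317764281927666783/1882684073251273915329 ≈ -1.0561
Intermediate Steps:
(-14963/6099 + (g/(-4546) + 176/(-2589))/2954)/41089 + 41075/(-38895) = (-14963/6099 + (-8780/(-4546) + 176/(-2589))/2954)/41089 + 41075/(-38895) = (-14963*1/6099 + (-8780*(-1/4546) + 176*(-1/2589))*(1/2954))*(1/41089) + 41075*(-1/38895) = (-14963/6099 + (4390/2273 - 176/2589)*(1/2954))*(1/41089) - 8215/7779 = (-14963/6099 + (10965662/5884797)*(1/2954))*(1/41089) - 8215/7779 = (-14963/6099 + 5482831/8691845169)*(1/41089) - 8215/7779 = -14446959941942/5890173742859*1/41089 - 8215/7779 = -14446959941942/242021348920333451 - 8215/7779 = -1988317764281927666783/1882684073251273915329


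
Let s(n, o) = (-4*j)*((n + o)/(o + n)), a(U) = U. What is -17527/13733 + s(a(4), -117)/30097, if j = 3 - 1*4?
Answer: -527455187/413322101 ≈ -1.2761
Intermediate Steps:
j = -1 (j = 3 - 4 = -1)
s(n, o) = 4 (s(n, o) = (-4*(-1))*((n + o)/(o + n)) = 4*((n + o)/(n + o)) = 4*1 = 4)
-17527/13733 + s(a(4), -117)/30097 = -17527/13733 + 4/30097 = -527455187/413322101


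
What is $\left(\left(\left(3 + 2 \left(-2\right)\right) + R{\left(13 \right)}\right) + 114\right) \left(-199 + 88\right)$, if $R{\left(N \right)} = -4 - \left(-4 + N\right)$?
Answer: $-11100$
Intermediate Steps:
$R{\left(N \right)} = - N$
$\left(\left(\left(3 + 2 \left(-2\right)\right) + R{\left(13 \right)}\right) + 114\right) \left(-199 + 88\right) = \left(\left(\left(3 + 2 \left(-2\right)\right) - 13\right) + 114\right) \left(-199 + 88\right) = \left(\left(\left(3 - 4\right) - 13\right) + 114\right) \left(-111\right) = \left(\left(-1 - 13\right) + 114\right) \left(-111\right) = \left(-14 + 114\right) \left(-111\right) = 100 \left(-111\right) = -11100$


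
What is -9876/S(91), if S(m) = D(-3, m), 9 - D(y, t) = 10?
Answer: 9876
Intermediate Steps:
D(y, t) = -1 (D(y, t) = 9 - 1*10 = 9 - 10 = -1)
S(m) = -1
-9876/S(91) = -9876/(-1) = -9876*(-1) = 9876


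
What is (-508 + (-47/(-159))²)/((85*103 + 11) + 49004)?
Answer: -12840539/1460483370 ≈ -0.0087920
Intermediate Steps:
(-508 + (-47/(-159))²)/((85*103 + 11) + 49004) = (-508 + (-47*(-1/159))²)/((8755 + 11) + 49004) = (-508 + (47/159)²)/(8766 + 49004) = (-508 + 2209/25281)/57770 = -12840539/25281*1/57770 = -12840539/1460483370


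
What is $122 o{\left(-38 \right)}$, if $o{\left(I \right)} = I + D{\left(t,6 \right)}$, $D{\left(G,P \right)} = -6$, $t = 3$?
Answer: $-5368$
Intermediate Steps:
$o{\left(I \right)} = -6 + I$ ($o{\left(I \right)} = I - 6 = -6 + I$)
$122 o{\left(-38 \right)} = 122 \left(-6 - 38\right) = 122 \left(-44\right) = -5368$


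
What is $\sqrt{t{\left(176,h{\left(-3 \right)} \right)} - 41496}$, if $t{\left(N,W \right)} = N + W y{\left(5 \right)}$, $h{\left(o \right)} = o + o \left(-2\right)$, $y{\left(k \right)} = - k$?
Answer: $i \sqrt{41335} \approx 203.31 i$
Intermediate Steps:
$h{\left(o \right)} = - o$ ($h{\left(o \right)} = o - 2 o = - o$)
$t{\left(N,W \right)} = N - 5 W$ ($t{\left(N,W \right)} = N + W \left(\left(-1\right) 5\right) = N + W \left(-5\right) = N - 5 W$)
$\sqrt{t{\left(176,h{\left(-3 \right)} \right)} - 41496} = \sqrt{\left(176 - 5 \left(\left(-1\right) \left(-3\right)\right)\right) - 41496} = \sqrt{\left(176 - 15\right) - 41496} = \sqrt{161 - 41496} = \sqrt{-41335} = i \sqrt{41335}$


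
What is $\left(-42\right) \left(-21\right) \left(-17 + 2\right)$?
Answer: $-13230$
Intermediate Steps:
$\left(-42\right) \left(-21\right) \left(-17 + 2\right) = 882 \left(-15\right) = -13230$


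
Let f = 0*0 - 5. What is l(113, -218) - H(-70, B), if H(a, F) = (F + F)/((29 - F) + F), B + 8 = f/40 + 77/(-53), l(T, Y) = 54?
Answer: 336053/6148 ≈ 54.661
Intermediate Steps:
f = -5 (f = 0 - 5 = -5)
B = -4061/424 (B = -8 + (-5/40 + 77/(-53)) = -8 + (-5*1/40 + 77*(-1/53)) = -8 + (-⅛ - 77/53) = -8 - 669/424 = -4061/424 ≈ -9.5778)
H(a, F) = 2*F/29 (H(a, F) = (2*F)/29 = (2*F)*(1/29) = 2*F/29)
l(113, -218) - H(-70, B) = 54 - 2*(-4061)/(29*424) = 54 - 1*(-4061/6148) = 54 + 4061/6148 = 336053/6148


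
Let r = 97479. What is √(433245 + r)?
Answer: 2*√132681 ≈ 728.51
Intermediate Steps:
√(433245 + r) = √(433245 + 97479) = √530724 = 2*√132681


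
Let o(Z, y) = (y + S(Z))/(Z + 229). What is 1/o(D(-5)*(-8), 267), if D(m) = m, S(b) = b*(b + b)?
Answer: 269/3467 ≈ 0.077589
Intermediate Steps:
S(b) = 2*b² (S(b) = b*(2*b) = 2*b²)
o(Z, y) = (y + 2*Z²)/(229 + Z) (o(Z, y) = (y + 2*Z²)/(Z + 229) = (y + 2*Z²)/(229 + Z))
1/o(D(-5)*(-8), 267) = 1/((267 + 2*(-5*(-8))²)/(229 - 5*(-8))) = 1/((267 + 2*40²)/(229 + 40)) = 1/((267 + 2*1600)/269) = 1/((267 + 3200)/269) = 1/((1/269)*3467) = 1/(3467/269) = 269/3467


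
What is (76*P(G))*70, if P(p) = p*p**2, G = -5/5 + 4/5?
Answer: -1064/25 ≈ -42.560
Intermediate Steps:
G = -1/5 (G = -5*1/5 + 4*(1/5) = -1 + 4/5 = -1/5 ≈ -0.20000)
P(p) = p**3
(76*P(G))*70 = (76*(-1/5)**3)*70 = (76*(-1/125))*70 = -76/125*70 = -1064/25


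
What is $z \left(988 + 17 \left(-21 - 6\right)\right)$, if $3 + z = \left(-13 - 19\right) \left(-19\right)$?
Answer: $320045$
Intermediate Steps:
$z = 605$ ($z = -3 + \left(-13 - 19\right) \left(-19\right) = -3 - -608 = -3 + 608 = 605$)
$z \left(988 + 17 \left(-21 - 6\right)\right) = 605 \left(988 + 17 \left(-21 - 6\right)\right) = 605 \left(988 + 17 \left(-27\right)\right) = 605 \left(988 - 459\right) = 605 \cdot 529 = 320045$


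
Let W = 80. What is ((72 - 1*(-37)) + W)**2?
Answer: 35721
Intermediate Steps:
((72 - 1*(-37)) + W)**2 = ((72 - 1*(-37)) + 80)**2 = ((72 + 37) + 80)**2 = (109 + 80)**2 = 189**2 = 35721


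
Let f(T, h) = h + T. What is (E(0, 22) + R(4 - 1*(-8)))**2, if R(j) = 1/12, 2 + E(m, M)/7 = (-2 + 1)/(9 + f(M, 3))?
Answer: 8300161/41616 ≈ 199.45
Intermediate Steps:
f(T, h) = T + h
E(m, M) = -14 - 7/(12 + M) (E(m, M) = -14 + 7*((-2 + 1)/(9 + (M + 3))) = -14 + 7*(-1/(9 + (3 + M))) = -14 + 7*(-1/(12 + M)) = -14 - 7/(12 + M))
R(j) = 1/12
(E(0, 22) + R(4 - 1*(-8)))**2 = (7*(-25 - 2*22)/(12 + 22) + 1/12)**2 = (7*(-25 - 44)/34 + 1/12)**2 = (7*(1/34)*(-69) + 1/12)**2 = (-483/34 + 1/12)**2 = (-2881/204)**2 = 8300161/41616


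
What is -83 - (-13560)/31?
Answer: 10987/31 ≈ 354.42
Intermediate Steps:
-83 - (-13560)/31 = -83 - 113*(-120/31) = -83 + 13560/31 = 10987/31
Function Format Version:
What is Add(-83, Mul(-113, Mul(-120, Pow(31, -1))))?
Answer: Rational(10987, 31) ≈ 354.42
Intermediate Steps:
Add(-83, Mul(-113, Mul(-120, Pow(31, -1)))) = Add(-83, Mul(-113, Mul(-120, Rational(1, 31)))) = Add(-83, Mul(-113, Rational(-120, 31))) = Add(-83, Rational(13560, 31)) = Rational(10987, 31)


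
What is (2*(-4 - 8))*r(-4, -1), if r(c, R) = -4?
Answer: 96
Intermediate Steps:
(2*(-4 - 8))*r(-4, -1) = (2*(-4 - 8))*(-4) = (2*(-12))*(-4) = -24*(-4) = 96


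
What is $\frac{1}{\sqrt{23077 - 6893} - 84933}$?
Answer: $- \frac{84933}{7213598305} - \frac{34 \sqrt{14}}{7213598305} \approx -1.1792 \cdot 10^{-5}$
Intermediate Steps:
$\frac{1}{\sqrt{23077 - 6893} - 84933} = \frac{1}{\sqrt{16184} - 84933} = \frac{1}{34 \sqrt{14} - 84933} = \frac{1}{-84933 + 34 \sqrt{14}}$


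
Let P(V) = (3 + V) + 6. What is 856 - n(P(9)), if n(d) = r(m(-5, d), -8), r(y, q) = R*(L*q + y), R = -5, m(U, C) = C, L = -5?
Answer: 1146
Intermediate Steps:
P(V) = 9 + V
r(y, q) = -5*y + 25*q (r(y, q) = -5*(-5*q + y) = -5*(y - 5*q) = -5*y + 25*q)
n(d) = -200 - 5*d (n(d) = -5*d + 25*(-8) = -5*d - 200 = -200 - 5*d)
856 - n(P(9)) = 856 - (-200 - 5*(9 + 9)) = 856 - (-200 - 5*18) = 856 - (-200 - 90) = 856 - 1*(-290) = 856 + 290 = 1146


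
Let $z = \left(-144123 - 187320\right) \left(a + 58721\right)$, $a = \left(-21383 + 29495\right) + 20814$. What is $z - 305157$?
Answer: $-29050289778$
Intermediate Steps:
$a = 28926$ ($a = 8112 + 20814 = 28926$)
$z = -29049984621$ ($z = \left(-144123 - 187320\right) \left(28926 + 58721\right) = \left(-331443\right) 87647 = -29049984621$)
$z - 305157 = -29049984621 - 305157 = -29050289778$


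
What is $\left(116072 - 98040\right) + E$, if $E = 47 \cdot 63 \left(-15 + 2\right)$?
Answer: $-20461$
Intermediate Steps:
$E = -38493$ ($E = 2961 \left(-13\right) = -38493$)
$\left(116072 - 98040\right) + E = \left(116072 - 98040\right) - 38493 = 18032 - 38493 = -20461$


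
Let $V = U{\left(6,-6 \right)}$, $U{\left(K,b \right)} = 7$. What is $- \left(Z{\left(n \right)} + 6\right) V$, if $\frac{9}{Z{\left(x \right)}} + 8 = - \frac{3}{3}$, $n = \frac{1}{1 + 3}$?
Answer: $-35$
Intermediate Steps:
$V = 7$
$n = \frac{1}{4} \approx 0.25$
$Z{\left(x \right)} = -1$ ($Z{\left(x \right)} = \frac{9}{-8 - \frac{3}{3}} = \frac{9}{-8 - 3 \cdot \frac{1}{3}} = \frac{9}{-8 - 1} = \frac{9}{-9} = 9 \left(- \frac{1}{9}\right) = -1$)
$- \left(Z{\left(n \right)} + 6\right) V = - \left(-1 + 6\right) 7 = - 5 \cdot 7 = \left(-1\right) 35 = -35$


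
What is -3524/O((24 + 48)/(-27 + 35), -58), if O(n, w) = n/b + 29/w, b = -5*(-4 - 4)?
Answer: 140960/11 ≈ 12815.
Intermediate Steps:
b = 40 (b = -5*(-8) = 40)
O(n, w) = 29/w + n/40 (O(n, w) = n/40 + 29/w = 29/w + n/40)
-3524/O((24 + 48)/(-27 + 35), -58) = -3524/(29/(-58) + ((24 + 48)/(-27 + 35))/40) = -3524/(29*(-1/58) + (72/8)/40) = -3524/(-½ + (72*(⅛))/40) = -3524/(-½ + (1/40)*9) = -3524/(-½ + 9/40) = -3524/(-11/40) = -3524*(-40/11) = 140960/11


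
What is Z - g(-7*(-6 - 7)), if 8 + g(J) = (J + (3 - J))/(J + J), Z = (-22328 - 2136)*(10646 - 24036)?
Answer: 59618280173/182 ≈ 3.2757e+8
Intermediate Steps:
Z = 327572960 (Z = -24464*(-13390) = 327572960)
g(J) = -8 + 3/(2*J) (g(J) = -8 + (J + (3 - J))/(J + J) = -8 + 3/((2*J)) = -8 + 3*(1/(2*J)) = -8 + 3/(2*J))
Z - g(-7*(-6 - 7)) = 327572960 - (-8 + 3/(2*((-7*(-6 - 7))))) = 327572960 - (-8 + 3/(2*((-7*(-13))))) = 327572960 - (-8 + (3/2)/91) = 327572960 - (-8 + (3/2)*(1/91)) = 327572960 - (-8 + 3/182) = 327572960 - 1*(-1453/182) = 327572960 + 1453/182 = 59618280173/182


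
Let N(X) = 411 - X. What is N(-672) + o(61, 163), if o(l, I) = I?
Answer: 1246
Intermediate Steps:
N(-672) + o(61, 163) = (411 - 1*(-672)) + 163 = (411 + 672) + 163 = 1083 + 163 = 1246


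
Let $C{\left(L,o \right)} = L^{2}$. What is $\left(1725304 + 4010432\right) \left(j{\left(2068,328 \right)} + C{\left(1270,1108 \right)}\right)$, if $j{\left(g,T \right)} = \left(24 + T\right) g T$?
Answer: $1378732749048288$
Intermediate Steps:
$j{\left(g,T \right)} = T g \left(24 + T\right)$ ($j{\left(g,T \right)} = \left(24 + T\right) T g = T g \left(24 + T\right)$)
$\left(1725304 + 4010432\right) \left(j{\left(2068,328 \right)} + C{\left(1270,1108 \right)}\right) = \left(1725304 + 4010432\right) \left(328 \cdot 2068 \left(24 + 328\right) + 1270^{2}\right) = 5735736 \left(328 \cdot 2068 \cdot 352 + 1612900\right) = 5735736 \left(238763008 + 1612900\right) = 5735736 \cdot 240375908 = 1378732749048288$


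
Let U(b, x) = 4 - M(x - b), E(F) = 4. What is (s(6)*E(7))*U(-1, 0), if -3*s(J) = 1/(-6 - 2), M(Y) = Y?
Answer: ½ ≈ 0.50000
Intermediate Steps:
s(J) = 1/24 (s(J) = -1/(3*(-6 - 2)) = -⅓/(-8) = -⅓*(-⅛) = 1/24)
U(b, x) = 4 + b - x (U(b, x) = 4 - (x - b) = 4 + (b - x) = 4 + b - x)
(s(6)*E(7))*U(-1, 0) = ((1/24)*4)*(4 - 1 - 1*0) = (4 - 1 + 0)/6 = (⅙)*3 = ½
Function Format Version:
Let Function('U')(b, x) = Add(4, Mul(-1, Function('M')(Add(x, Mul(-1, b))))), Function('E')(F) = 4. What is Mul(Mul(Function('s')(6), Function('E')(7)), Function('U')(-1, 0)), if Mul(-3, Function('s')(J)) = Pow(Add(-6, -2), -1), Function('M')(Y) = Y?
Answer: Rational(1, 2) ≈ 0.50000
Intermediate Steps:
Function('s')(J) = Rational(1, 24) (Function('s')(J) = Mul(Rational(-1, 3), Pow(Add(-6, -2), -1)) = Mul(Rational(-1, 3), Pow(-8, -1)) = Mul(Rational(-1, 3), Rational(-1, 8)) = Rational(1, 24))
Function('U')(b, x) = Add(4, b, Mul(-1, x)) (Function('U')(b, x) = Add(4, Mul(-1, Add(x, Mul(-1, b)))) = Add(4, Add(b, Mul(-1, x))) = Add(4, b, Mul(-1, x)))
Mul(Mul(Function('s')(6), Function('E')(7)), Function('U')(-1, 0)) = Mul(Mul(Rational(1, 24), 4), Add(4, -1, Mul(-1, 0))) = Mul(Rational(1, 6), Add(4, -1, 0)) = Mul(Rational(1, 6), 3) = Rational(1, 2)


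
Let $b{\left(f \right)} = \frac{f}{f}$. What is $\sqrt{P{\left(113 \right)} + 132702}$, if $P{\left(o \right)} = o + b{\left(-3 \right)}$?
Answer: $4 \sqrt{8301} \approx 364.44$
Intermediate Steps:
$b{\left(f \right)} = 1$
$P{\left(o \right)} = 1 + o$ ($P{\left(o \right)} = o + 1 = 1 + o$)
$\sqrt{P{\left(113 \right)} + 132702} = \sqrt{\left(1 + 113\right) + 132702} = \sqrt{114 + 132702} = \sqrt{132816} = 4 \sqrt{8301}$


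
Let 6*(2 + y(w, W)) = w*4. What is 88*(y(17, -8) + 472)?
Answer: 127072/3 ≈ 42357.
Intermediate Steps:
y(w, W) = -2 + 2*w/3 (y(w, W) = -2 + (w*4)/6 = -2 + (4*w)/6 = -2 + 2*w/3)
88*(y(17, -8) + 472) = 88*((-2 + (2/3)*17) + 472) = 88*((-2 + 34/3) + 472) = 88*(28/3 + 472) = 88*(1444/3) = 127072/3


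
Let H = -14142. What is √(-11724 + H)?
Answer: 3*I*√2874 ≈ 160.83*I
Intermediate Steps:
√(-11724 + H) = √(-11724 - 14142) = √(-25866) = 3*I*√2874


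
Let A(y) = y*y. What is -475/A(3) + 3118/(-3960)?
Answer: -35353/660 ≈ -53.565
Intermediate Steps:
A(y) = y²
-475/A(3) + 3118/(-3960) = -475/(3²) + 3118/(-3960) = -475/9 + 3118*(-1/3960) = -475*⅑ - 1559/1980 = -475/9 - 1559/1980 = -35353/660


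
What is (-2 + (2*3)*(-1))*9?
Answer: -72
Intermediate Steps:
(-2 + (2*3)*(-1))*9 = (-2 + 6*(-1))*9 = (-2 - 6)*9 = -8*9 = -72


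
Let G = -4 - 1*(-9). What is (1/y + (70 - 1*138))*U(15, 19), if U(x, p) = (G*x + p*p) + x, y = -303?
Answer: -9292855/303 ≈ -30670.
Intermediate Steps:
G = 5 (G = -4 + 9 = 5)
U(x, p) = p² + 6*x (U(x, p) = (5*x + p*p) + x = (5*x + p²) + x = (p² + 5*x) + x = p² + 6*x)
(1/y + (70 - 1*138))*U(15, 19) = (1/(-303) + (70 - 1*138))*(19² + 6*15) = (-1/303 + (70 - 138))*(361 + 90) = (-1/303 - 68)*451 = -20605/303*451 = -9292855/303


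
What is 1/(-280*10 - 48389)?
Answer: -1/51189 ≈ -1.9535e-5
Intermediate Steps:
1/(-280*10 - 48389) = 1/(-2800 - 48389) = 1/(-51189) = -1/51189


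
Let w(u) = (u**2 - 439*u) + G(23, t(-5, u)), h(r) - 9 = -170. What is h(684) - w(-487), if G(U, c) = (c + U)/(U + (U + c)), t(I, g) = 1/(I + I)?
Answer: -207065686/459 ≈ -4.5112e+5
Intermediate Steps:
h(r) = -161 (h(r) = 9 - 170 = -161)
t(I, g) = 1/(2*I)
G(U, c) = (U + c)/(c + 2*U)
w(u) = 229/459 + u**2 - 439*u (w(u) = (u**2 - 439*u) + (23 + (1/2)/(-5))/((1/2)/(-5) + 2*23) = (u**2 - 439*u) + (23 + (1/2)*(-1/5))/((1/2)*(-1/5) + 46) = (u**2 - 439*u) + (23 - 1/10)/(-1/10 + 46) = (u**2 - 439*u) + (229/10)/(459/10) = (u**2 - 439*u) + (10/459)*(229/10) = (u**2 - 439*u) + 229/459 = 229/459 + u**2 - 439*u)
h(684) - w(-487) = -161 - (229/459 + (-487)**2 - 439*(-487)) = -161 - (229/459 + 237169 + 213793) = -161 - 1*206991787/459 = -161 - 206991787/459 = -207065686/459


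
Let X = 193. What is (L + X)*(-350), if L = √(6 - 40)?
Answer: -67550 - 350*I*√34 ≈ -67550.0 - 2040.8*I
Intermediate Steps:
L = I*√34 (L = √(-34) = I*√34 ≈ 5.8309*I)
(L + X)*(-350) = (I*√34 + 193)*(-350) = (193 + I*√34)*(-350) = -67550 - 350*I*√34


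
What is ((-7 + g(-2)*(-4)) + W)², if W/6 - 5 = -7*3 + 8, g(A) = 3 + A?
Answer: 3481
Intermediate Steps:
W = -48 (W = 30 + 6*(-7*3 + 8) = 30 + 6*(-21 + 8) = 30 + 6*(-13) = 30 - 78 = -48)
((-7 + g(-2)*(-4)) + W)² = ((-7 + (3 - 2)*(-4)) - 48)² = ((-7 + 1*(-4)) - 48)² = ((-7 - 4) - 48)² = (-11 - 48)² = (-59)² = 3481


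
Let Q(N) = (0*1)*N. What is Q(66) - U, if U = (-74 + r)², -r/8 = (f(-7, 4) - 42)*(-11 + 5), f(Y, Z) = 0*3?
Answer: -4368100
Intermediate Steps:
f(Y, Z) = 0
Q(N) = 0 (Q(N) = 0*N = 0)
r = -2016 (r = -8*(0 - 42)*(-11 + 5) = -(-336)*(-6) = -8*252 = -2016)
U = 4368100 (U = (-74 - 2016)² = (-2090)² = 4368100)
Q(66) - U = 0 - 1*4368100 = 0 - 4368100 = -4368100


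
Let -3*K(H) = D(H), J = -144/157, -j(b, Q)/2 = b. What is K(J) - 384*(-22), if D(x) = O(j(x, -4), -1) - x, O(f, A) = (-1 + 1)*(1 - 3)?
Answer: 1326288/157 ≈ 8447.7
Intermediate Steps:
j(b, Q) = -2*b
O(f, A) = 0 (O(f, A) = 0*(-2) = 0)
D(x) = -x (D(x) = 0 - x = -x)
J = -144/157 (J = -144*1/157 = -144/157 ≈ -0.91720)
K(H) = H/3 (K(H) = -(-1)*H/3 = H/3)
K(J) - 384*(-22) = (1/3)*(-144/157) - 384*(-22) = -48/157 - 6*(-1408) = -48/157 + 8448 = 1326288/157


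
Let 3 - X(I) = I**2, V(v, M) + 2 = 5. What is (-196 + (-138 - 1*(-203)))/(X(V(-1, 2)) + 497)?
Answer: -131/491 ≈ -0.26680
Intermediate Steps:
V(v, M) = 3 (V(v, M) = -2 + 5 = 3)
X(I) = 3 - I**2
(-196 + (-138 - 1*(-203)))/(X(V(-1, 2)) + 497) = (-196 + (-138 - 1*(-203)))/((3 - 1*3**2) + 497) = (-196 + (-138 + 203))/((3 - 1*9) + 497) = (-196 + 65)/((3 - 9) + 497) = -131/(-6 + 497) = -131/491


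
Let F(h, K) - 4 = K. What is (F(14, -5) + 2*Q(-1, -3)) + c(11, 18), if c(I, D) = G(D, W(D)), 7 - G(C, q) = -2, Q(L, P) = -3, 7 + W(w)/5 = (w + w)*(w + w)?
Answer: 2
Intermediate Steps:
W(w) = -35 + 20*w² (W(w) = -35 + 5*((w + w)*(w + w)) = -35 + 5*((2*w)*(2*w)) = -35 + 5*(4*w²) = -35 + 20*w²)
G(C, q) = 9 (G(C, q) = 7 - 1*(-2) = 7 + 2 = 9)
c(I, D) = 9
F(h, K) = 4 + K
(F(14, -5) + 2*Q(-1, -3)) + c(11, 18) = ((4 - 5) + 2*(-3)) + 9 = (-1 - 6) + 9 = -7 + 9 = 2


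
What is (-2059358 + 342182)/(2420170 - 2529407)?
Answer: 1717176/109237 ≈ 15.720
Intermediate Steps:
(-2059358 + 342182)/(2420170 - 2529407) = -1717176/(-109237) = -1717176*(-1/109237) = 1717176/109237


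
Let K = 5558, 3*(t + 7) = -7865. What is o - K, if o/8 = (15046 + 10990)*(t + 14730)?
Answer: 7561670878/3 ≈ 2.5206e+9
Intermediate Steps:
t = -7886/3 (t = -7 + (1/3)*(-7865) = -7 - 7865/3 = -7886/3 ≈ -2628.7)
o = 7561687552/3 (o = 8*((15046 + 10990)*(-7886/3 + 14730)) = 8*(26036*(36304/3)) = 8*(945210944/3) = 7561687552/3 ≈ 2.5206e+9)
o - K = 7561687552/3 - 1*5558 = 7561687552/3 - 5558 = 7561670878/3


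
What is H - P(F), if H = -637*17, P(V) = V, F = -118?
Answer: -10711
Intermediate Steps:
H = -10829
H - P(F) = -10829 - 1*(-118) = -10829 + 118 = -10711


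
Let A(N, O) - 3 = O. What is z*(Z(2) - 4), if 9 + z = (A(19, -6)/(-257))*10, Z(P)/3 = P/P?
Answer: 2283/257 ≈ 8.8833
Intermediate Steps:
Z(P) = 3 (Z(P) = 3*(P/P) = 3*1 = 3)
A(N, O) = 3 + O
z = -2283/257 (z = -9 + ((3 - 6)/(-257))*10 = -9 - 3*(-1/257)*10 = -9 + (3/257)*10 = -9 + 30/257 = -2283/257 ≈ -8.8833)
z*(Z(2) - 4) = -2283*(3 - 4)/257 = -2283/257*(-1) = 2283/257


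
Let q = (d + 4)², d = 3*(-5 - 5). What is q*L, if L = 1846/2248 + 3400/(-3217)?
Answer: -144040221/903977 ≈ -159.34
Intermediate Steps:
d = -30 (d = 3*(-10) = -30)
L = -852309/3615908 (L = 1846*(1/2248) + 3400*(-1/3217) = 923/1124 - 3400/3217 = -852309/3615908 ≈ -0.23571)
q = 676 (q = (-30 + 4)² = (-26)² = 676)
q*L = 676*(-852309/3615908) = -144040221/903977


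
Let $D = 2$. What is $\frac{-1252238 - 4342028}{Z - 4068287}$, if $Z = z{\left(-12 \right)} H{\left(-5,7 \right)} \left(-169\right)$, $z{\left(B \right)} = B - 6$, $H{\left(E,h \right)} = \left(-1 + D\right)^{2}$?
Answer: $\frac{5594266}{4065245} \approx 1.3761$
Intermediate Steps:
$H{\left(E,h \right)} = 1$ ($H{\left(E,h \right)} = \left(-1 + 2\right)^{2} = 1^{2} = 1$)
$z{\left(B \right)} = -6 + B$ ($z{\left(B \right)} = B - 6 = -6 + B$)
$Z = 3042$ ($Z = \left(-6 - 12\right) 1 \left(-169\right) = \left(-18\right) 1 \left(-169\right) = \left(-18\right) \left(-169\right) = 3042$)
$\frac{-1252238 - 4342028}{Z - 4068287} = \frac{-1252238 - 4342028}{3042 - 4068287} = - \frac{5594266}{-4065245} = \left(-5594266\right) \left(- \frac{1}{4065245}\right) = \frac{5594266}{4065245}$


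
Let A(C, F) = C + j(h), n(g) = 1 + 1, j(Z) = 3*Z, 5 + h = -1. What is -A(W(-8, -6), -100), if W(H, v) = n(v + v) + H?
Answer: 24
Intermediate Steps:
h = -6 (h = -5 - 1 = -6)
n(g) = 2
W(H, v) = 2 + H
A(C, F) = -18 + C (A(C, F) = C + 3*(-6) = C - 18 = -18 + C)
-A(W(-8, -6), -100) = -(-18 + (2 - 8)) = -(-18 - 6) = -1*(-24) = 24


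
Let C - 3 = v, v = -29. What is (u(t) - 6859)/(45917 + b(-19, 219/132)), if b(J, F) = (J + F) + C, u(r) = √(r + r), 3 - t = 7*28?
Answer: -301796/2018441 + 44*I*√386/2018441 ≈ -0.14952 + 0.00042828*I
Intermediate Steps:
t = -193 (t = 3 - 7*28 = 3 - 1*196 = 3 - 196 = -193)
C = -26 (C = 3 - 29 = -26)
u(r) = √2*√r (u(r) = √(2*r) = √2*√r)
b(J, F) = -26 + F + J (b(J, F) = (J + F) - 26 = (F + J) - 26 = -26 + F + J)
(u(t) - 6859)/(45917 + b(-19, 219/132)) = (√2*√(-193) - 6859)/(45917 + (-26 + 219/132 - 19)) = (√2*(I*√193) - 6859)/(45917 + (-26 + 219*(1/132) - 19)) = (I*√386 - 6859)/(45917 + (-26 + 73/44 - 19)) = (-6859 + I*√386)/(45917 - 1907/44) = (-6859 + I*√386)/(2018441/44) = (-6859 + I*√386)*(44/2018441) = -301796/2018441 + 44*I*√386/2018441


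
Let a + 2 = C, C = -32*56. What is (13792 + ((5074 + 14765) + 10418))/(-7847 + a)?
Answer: -44049/9641 ≈ -4.5689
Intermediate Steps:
C = -1792
a = -1794 (a = -2 - 1792 = -1794)
(13792 + ((5074 + 14765) + 10418))/(-7847 + a) = (13792 + ((5074 + 14765) + 10418))/(-7847 - 1794) = (13792 + (19839 + 10418))/(-9641) = (13792 + 30257)*(-1/9641) = 44049*(-1/9641) = -44049/9641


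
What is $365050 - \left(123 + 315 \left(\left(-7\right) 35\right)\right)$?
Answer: $442102$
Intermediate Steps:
$365050 - \left(123 + 315 \left(\left(-7\right) 35\right)\right) = 365050 - -77052 = 365050 + \left(-123 + 77175\right) = 365050 + 77052 = 442102$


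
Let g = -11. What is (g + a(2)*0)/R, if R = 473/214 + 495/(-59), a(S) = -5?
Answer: 12626/7093 ≈ 1.7801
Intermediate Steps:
R = -78023/12626 (R = 473*(1/214) + 495*(-1/59) = 473/214 - 495/59 = -78023/12626 ≈ -6.1796)
(g + a(2)*0)/R = (-11 - 5*0)/(-78023/12626) = (-11 + 0)*(-12626/78023) = -11*(-12626/78023) = 12626/7093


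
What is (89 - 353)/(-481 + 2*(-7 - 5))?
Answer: 264/505 ≈ 0.52277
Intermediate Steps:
(89 - 353)/(-481 + 2*(-7 - 5)) = -264/(-481 + 2*(-12)) = -264/(-481 - 24) = -264/(-505) = -264*(-1/505) = 264/505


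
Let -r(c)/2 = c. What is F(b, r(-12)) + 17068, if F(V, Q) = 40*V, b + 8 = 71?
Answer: 19588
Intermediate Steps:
b = 63 (b = -8 + 71 = 63)
r(c) = -2*c
F(b, r(-12)) + 17068 = 40*63 + 17068 = 2520 + 17068 = 19588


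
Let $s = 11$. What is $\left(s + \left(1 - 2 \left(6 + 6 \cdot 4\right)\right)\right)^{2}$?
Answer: $2304$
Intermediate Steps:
$\left(s + \left(1 - 2 \left(6 + 6 \cdot 4\right)\right)\right)^{2} = \left(11 + \left(1 - 2 \left(6 + 6 \cdot 4\right)\right)\right)^{2} = \left(11 + \left(1 - 2 \left(6 + 24\right)\right)\right)^{2} = \left(11 + \left(1 - 60\right)\right)^{2} = \left(11 - 59\right)^{2} = \left(-48\right)^{2} = 2304$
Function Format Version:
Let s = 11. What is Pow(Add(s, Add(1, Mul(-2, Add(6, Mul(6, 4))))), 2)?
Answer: 2304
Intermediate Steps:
Pow(Add(s, Add(1, Mul(-2, Add(6, Mul(6, 4))))), 2) = Pow(Add(11, Add(1, Mul(-2, Add(6, Mul(6, 4))))), 2) = Pow(Add(11, Add(1, Mul(-2, Add(6, 24)))), 2) = Pow(Add(11, Add(1, Mul(-2, 30))), 2) = Pow(Add(11, Add(1, -60)), 2) = Pow(Add(11, -59), 2) = Pow(-48, 2) = 2304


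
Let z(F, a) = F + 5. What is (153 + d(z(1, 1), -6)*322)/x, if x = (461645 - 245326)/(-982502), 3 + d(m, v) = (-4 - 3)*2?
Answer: 5227893142/216319 ≈ 24168.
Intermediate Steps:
z(F, a) = 5 + F
d(m, v) = -17 (d(m, v) = -3 + (-4 - 3)*2 = -3 - 7*2 = -3 - 14 = -17)
x = -216319/982502 (x = 216319*(-1/982502) = -216319/982502 ≈ -0.22017)
(153 + d(z(1, 1), -6)*322)/x = (153 - 17*322)/(-216319/982502) = (153 - 5474)*(-982502/216319) = -5321*(-982502/216319) = 5227893142/216319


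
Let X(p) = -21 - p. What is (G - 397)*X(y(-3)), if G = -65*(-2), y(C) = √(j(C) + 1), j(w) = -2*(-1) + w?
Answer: 5607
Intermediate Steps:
j(w) = 2 + w
y(C) = √(3 + C) (y(C) = √((2 + C) + 1) = √(3 + C))
G = 130
(G - 397)*X(y(-3)) = (130 - 397)*(-21 - √(3 - 3)) = -267*(-21 - √0) = -267*(-21 - 1*0) = -267*(-21 + 0) = -267*(-21) = 5607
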